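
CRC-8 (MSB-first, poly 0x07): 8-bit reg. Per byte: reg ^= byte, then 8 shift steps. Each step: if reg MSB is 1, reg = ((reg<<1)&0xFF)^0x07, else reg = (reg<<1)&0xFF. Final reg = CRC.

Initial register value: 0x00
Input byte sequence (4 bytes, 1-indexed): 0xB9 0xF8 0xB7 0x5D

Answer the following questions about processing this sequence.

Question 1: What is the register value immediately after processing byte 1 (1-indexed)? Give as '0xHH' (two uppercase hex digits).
Answer: 0x26

Derivation:
After byte 1 (0xB9): reg=0x26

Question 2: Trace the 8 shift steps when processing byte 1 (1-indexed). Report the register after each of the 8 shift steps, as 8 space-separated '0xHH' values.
Answer: 0x75 0xEA 0xD3 0xA1 0x45 0x8A 0x13 0x26

Derivation:
Register before byte 1: 0x00
After XOR with byte 0xB9: 0xB9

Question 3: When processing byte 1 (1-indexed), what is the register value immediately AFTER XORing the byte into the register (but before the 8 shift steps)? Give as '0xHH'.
Answer: 0xB9

Derivation:
Register before byte 1: 0x00
Byte 1: 0xB9
0x00 XOR 0xB9 = 0xB9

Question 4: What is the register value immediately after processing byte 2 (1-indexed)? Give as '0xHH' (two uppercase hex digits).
Answer: 0x14

Derivation:
After byte 1 (0xB9): reg=0x26
After byte 2 (0xF8): reg=0x14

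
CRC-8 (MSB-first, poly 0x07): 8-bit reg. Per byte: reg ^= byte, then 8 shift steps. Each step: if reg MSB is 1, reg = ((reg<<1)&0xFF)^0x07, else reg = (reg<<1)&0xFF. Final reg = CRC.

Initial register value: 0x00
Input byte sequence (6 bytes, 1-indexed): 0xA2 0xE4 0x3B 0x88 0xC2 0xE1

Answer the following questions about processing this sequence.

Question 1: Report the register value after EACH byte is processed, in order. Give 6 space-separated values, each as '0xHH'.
0x67 0x80 0x28 0x69 0x58 0x26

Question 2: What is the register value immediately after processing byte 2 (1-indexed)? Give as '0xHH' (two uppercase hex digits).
Answer: 0x80

Derivation:
After byte 1 (0xA2): reg=0x67
After byte 2 (0xE4): reg=0x80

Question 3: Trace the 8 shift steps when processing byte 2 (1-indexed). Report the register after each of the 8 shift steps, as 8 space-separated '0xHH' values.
After byte 1 (0xA2): reg=0x67
Register before byte 2: 0x67
After XOR with byte 0xE4: 0x83

Answer: 0x01 0x02 0x04 0x08 0x10 0x20 0x40 0x80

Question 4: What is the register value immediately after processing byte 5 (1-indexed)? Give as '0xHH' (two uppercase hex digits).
After byte 1 (0xA2): reg=0x67
After byte 2 (0xE4): reg=0x80
After byte 3 (0x3B): reg=0x28
After byte 4 (0x88): reg=0x69
After byte 5 (0xC2): reg=0x58

Answer: 0x58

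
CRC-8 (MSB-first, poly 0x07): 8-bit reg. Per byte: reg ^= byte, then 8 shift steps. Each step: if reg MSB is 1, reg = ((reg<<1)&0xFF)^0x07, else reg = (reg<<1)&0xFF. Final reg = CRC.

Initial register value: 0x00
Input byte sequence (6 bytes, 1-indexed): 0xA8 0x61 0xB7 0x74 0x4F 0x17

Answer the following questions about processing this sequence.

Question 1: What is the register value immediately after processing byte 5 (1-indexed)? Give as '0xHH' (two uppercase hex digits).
Answer: 0x49

Derivation:
After byte 1 (0xA8): reg=0x51
After byte 2 (0x61): reg=0x90
After byte 3 (0xB7): reg=0xF5
After byte 4 (0x74): reg=0x8E
After byte 5 (0x4F): reg=0x49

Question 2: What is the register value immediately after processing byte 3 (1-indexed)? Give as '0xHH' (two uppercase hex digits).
Answer: 0xF5

Derivation:
After byte 1 (0xA8): reg=0x51
After byte 2 (0x61): reg=0x90
After byte 3 (0xB7): reg=0xF5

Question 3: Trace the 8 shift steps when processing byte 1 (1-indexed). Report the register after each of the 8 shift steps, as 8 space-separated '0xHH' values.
Register before byte 1: 0x00
After XOR with byte 0xA8: 0xA8

Answer: 0x57 0xAE 0x5B 0xB6 0x6B 0xD6 0xAB 0x51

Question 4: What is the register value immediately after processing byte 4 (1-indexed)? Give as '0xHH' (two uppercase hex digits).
After byte 1 (0xA8): reg=0x51
After byte 2 (0x61): reg=0x90
After byte 3 (0xB7): reg=0xF5
After byte 4 (0x74): reg=0x8E

Answer: 0x8E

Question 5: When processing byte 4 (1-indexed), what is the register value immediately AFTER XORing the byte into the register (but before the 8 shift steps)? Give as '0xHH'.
Answer: 0x81

Derivation:
Register before byte 4: 0xF5
Byte 4: 0x74
0xF5 XOR 0x74 = 0x81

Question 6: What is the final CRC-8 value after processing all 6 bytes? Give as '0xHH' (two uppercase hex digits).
After byte 1 (0xA8): reg=0x51
After byte 2 (0x61): reg=0x90
After byte 3 (0xB7): reg=0xF5
After byte 4 (0x74): reg=0x8E
After byte 5 (0x4F): reg=0x49
After byte 6 (0x17): reg=0x9D

Answer: 0x9D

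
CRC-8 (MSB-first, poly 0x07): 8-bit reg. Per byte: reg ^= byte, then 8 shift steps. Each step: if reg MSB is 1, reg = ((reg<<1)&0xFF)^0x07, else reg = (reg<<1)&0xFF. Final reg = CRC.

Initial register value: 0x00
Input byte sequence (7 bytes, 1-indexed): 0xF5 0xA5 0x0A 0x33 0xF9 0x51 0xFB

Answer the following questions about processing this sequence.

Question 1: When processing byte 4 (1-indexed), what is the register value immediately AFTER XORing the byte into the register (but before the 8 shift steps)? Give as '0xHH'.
Register before byte 4: 0xC3
Byte 4: 0x33
0xC3 XOR 0x33 = 0xF0

Answer: 0xF0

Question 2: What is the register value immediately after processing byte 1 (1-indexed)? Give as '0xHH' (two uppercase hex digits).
After byte 1 (0xF5): reg=0xC5

Answer: 0xC5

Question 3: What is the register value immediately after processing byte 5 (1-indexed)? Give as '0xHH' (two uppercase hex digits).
After byte 1 (0xF5): reg=0xC5
After byte 2 (0xA5): reg=0x27
After byte 3 (0x0A): reg=0xC3
After byte 4 (0x33): reg=0xDE
After byte 5 (0xF9): reg=0xF5

Answer: 0xF5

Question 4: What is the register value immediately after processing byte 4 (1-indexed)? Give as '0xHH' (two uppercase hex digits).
Answer: 0xDE

Derivation:
After byte 1 (0xF5): reg=0xC5
After byte 2 (0xA5): reg=0x27
After byte 3 (0x0A): reg=0xC3
After byte 4 (0x33): reg=0xDE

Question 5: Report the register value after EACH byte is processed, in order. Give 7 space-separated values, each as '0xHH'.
0xC5 0x27 0xC3 0xDE 0xF5 0x75 0xA3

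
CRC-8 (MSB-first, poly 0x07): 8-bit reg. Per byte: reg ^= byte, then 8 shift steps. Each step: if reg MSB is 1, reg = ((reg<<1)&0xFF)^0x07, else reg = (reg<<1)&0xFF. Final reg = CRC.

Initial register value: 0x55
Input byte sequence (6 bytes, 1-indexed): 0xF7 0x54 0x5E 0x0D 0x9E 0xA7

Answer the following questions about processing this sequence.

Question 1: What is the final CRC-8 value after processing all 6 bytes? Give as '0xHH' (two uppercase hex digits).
Answer: 0x12

Derivation:
After byte 1 (0xF7): reg=0x67
After byte 2 (0x54): reg=0x99
After byte 3 (0x5E): reg=0x5B
After byte 4 (0x0D): reg=0xA5
After byte 5 (0x9E): reg=0xA1
After byte 6 (0xA7): reg=0x12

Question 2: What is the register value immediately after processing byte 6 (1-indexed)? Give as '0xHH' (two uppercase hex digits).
After byte 1 (0xF7): reg=0x67
After byte 2 (0x54): reg=0x99
After byte 3 (0x5E): reg=0x5B
After byte 4 (0x0D): reg=0xA5
After byte 5 (0x9E): reg=0xA1
After byte 6 (0xA7): reg=0x12

Answer: 0x12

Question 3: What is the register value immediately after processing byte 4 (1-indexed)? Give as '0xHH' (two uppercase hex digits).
After byte 1 (0xF7): reg=0x67
After byte 2 (0x54): reg=0x99
After byte 3 (0x5E): reg=0x5B
After byte 4 (0x0D): reg=0xA5

Answer: 0xA5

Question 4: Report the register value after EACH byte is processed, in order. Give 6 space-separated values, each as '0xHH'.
0x67 0x99 0x5B 0xA5 0xA1 0x12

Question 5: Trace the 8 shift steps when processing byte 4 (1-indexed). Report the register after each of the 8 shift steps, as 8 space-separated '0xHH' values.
Answer: 0xAC 0x5F 0xBE 0x7B 0xF6 0xEB 0xD1 0xA5

Derivation:
After byte 1 (0xF7): reg=0x67
After byte 2 (0x54): reg=0x99
After byte 3 (0x5E): reg=0x5B
Register before byte 4: 0x5B
After XOR with byte 0x0D: 0x56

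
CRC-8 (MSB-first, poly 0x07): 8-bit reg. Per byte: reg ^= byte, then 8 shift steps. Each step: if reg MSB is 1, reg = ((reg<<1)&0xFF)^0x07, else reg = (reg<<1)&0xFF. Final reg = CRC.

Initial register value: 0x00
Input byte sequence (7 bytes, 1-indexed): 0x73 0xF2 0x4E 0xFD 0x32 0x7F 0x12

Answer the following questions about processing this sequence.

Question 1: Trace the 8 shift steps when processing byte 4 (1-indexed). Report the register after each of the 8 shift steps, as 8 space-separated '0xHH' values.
After byte 1 (0x73): reg=0x5E
After byte 2 (0xF2): reg=0x4D
After byte 3 (0x4E): reg=0x09
Register before byte 4: 0x09
After XOR with byte 0xFD: 0xF4

Answer: 0xEF 0xD9 0xB5 0x6D 0xDA 0xB3 0x61 0xC2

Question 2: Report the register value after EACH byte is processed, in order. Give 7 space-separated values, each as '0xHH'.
0x5E 0x4D 0x09 0xC2 0xDE 0x6E 0x73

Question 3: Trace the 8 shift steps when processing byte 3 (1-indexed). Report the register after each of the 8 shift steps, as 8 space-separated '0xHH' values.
Answer: 0x06 0x0C 0x18 0x30 0x60 0xC0 0x87 0x09

Derivation:
After byte 1 (0x73): reg=0x5E
After byte 2 (0xF2): reg=0x4D
Register before byte 3: 0x4D
After XOR with byte 0x4E: 0x03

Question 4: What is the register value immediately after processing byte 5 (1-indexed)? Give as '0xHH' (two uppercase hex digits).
After byte 1 (0x73): reg=0x5E
After byte 2 (0xF2): reg=0x4D
After byte 3 (0x4E): reg=0x09
After byte 4 (0xFD): reg=0xC2
After byte 5 (0x32): reg=0xDE

Answer: 0xDE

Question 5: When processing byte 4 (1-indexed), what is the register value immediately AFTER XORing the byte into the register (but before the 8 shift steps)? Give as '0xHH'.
Answer: 0xF4

Derivation:
Register before byte 4: 0x09
Byte 4: 0xFD
0x09 XOR 0xFD = 0xF4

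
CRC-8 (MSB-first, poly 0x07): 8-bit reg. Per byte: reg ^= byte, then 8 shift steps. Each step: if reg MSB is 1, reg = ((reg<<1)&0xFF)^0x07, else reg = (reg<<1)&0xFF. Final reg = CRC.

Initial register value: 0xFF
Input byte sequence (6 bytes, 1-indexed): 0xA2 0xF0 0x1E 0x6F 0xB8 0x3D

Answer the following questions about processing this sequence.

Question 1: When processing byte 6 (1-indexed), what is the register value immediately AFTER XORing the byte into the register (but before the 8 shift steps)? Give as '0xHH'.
Register before byte 6: 0x94
Byte 6: 0x3D
0x94 XOR 0x3D = 0xA9

Answer: 0xA9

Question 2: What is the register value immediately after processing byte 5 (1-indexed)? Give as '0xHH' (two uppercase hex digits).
Answer: 0x94

Derivation:
After byte 1 (0xA2): reg=0x94
After byte 2 (0xF0): reg=0x3B
After byte 3 (0x1E): reg=0xFB
After byte 4 (0x6F): reg=0xE5
After byte 5 (0xB8): reg=0x94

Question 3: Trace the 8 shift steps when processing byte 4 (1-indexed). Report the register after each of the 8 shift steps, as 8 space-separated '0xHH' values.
Answer: 0x2F 0x5E 0xBC 0x7F 0xFE 0xFB 0xF1 0xE5

Derivation:
After byte 1 (0xA2): reg=0x94
After byte 2 (0xF0): reg=0x3B
After byte 3 (0x1E): reg=0xFB
Register before byte 4: 0xFB
After XOR with byte 0x6F: 0x94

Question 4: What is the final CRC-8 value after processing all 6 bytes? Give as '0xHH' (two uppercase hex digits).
After byte 1 (0xA2): reg=0x94
After byte 2 (0xF0): reg=0x3B
After byte 3 (0x1E): reg=0xFB
After byte 4 (0x6F): reg=0xE5
After byte 5 (0xB8): reg=0x94
After byte 6 (0x3D): reg=0x56

Answer: 0x56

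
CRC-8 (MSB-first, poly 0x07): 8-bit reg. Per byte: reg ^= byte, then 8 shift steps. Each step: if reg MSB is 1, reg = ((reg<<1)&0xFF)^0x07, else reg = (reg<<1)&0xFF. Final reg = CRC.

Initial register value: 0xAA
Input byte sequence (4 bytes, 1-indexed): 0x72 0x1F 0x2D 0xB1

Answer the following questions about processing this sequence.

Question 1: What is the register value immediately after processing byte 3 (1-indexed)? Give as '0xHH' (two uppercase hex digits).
After byte 1 (0x72): reg=0x06
After byte 2 (0x1F): reg=0x4F
After byte 3 (0x2D): reg=0x29

Answer: 0x29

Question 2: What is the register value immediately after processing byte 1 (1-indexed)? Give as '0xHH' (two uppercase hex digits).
After byte 1 (0x72): reg=0x06

Answer: 0x06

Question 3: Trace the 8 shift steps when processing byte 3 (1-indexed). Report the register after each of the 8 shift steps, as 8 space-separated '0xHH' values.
After byte 1 (0x72): reg=0x06
After byte 2 (0x1F): reg=0x4F
Register before byte 3: 0x4F
After XOR with byte 0x2D: 0x62

Answer: 0xC4 0x8F 0x19 0x32 0x64 0xC8 0x97 0x29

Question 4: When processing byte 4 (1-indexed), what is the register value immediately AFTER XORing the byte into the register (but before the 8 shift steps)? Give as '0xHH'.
Answer: 0x98

Derivation:
Register before byte 4: 0x29
Byte 4: 0xB1
0x29 XOR 0xB1 = 0x98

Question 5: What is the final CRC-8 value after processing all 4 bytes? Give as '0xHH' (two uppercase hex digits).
Answer: 0xC1

Derivation:
After byte 1 (0x72): reg=0x06
After byte 2 (0x1F): reg=0x4F
After byte 3 (0x2D): reg=0x29
After byte 4 (0xB1): reg=0xC1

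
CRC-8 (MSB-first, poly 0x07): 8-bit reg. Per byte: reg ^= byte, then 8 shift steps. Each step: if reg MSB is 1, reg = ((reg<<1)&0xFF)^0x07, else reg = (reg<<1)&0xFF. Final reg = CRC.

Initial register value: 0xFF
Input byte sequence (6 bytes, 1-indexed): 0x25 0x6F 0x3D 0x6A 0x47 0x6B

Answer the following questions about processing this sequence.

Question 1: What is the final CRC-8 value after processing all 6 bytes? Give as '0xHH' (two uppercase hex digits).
Answer: 0xB6

Derivation:
After byte 1 (0x25): reg=0x08
After byte 2 (0x6F): reg=0x32
After byte 3 (0x3D): reg=0x2D
After byte 4 (0x6A): reg=0xD2
After byte 5 (0x47): reg=0xE2
After byte 6 (0x6B): reg=0xB6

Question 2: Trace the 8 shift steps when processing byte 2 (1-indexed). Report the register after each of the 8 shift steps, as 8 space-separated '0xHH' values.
After byte 1 (0x25): reg=0x08
Register before byte 2: 0x08
After XOR with byte 0x6F: 0x67

Answer: 0xCE 0x9B 0x31 0x62 0xC4 0x8F 0x19 0x32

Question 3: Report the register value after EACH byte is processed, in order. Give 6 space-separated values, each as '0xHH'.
0x08 0x32 0x2D 0xD2 0xE2 0xB6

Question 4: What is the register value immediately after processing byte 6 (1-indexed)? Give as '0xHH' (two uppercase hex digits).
After byte 1 (0x25): reg=0x08
After byte 2 (0x6F): reg=0x32
After byte 3 (0x3D): reg=0x2D
After byte 4 (0x6A): reg=0xD2
After byte 5 (0x47): reg=0xE2
After byte 6 (0x6B): reg=0xB6

Answer: 0xB6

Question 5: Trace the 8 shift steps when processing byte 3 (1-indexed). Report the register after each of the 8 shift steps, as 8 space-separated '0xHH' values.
After byte 1 (0x25): reg=0x08
After byte 2 (0x6F): reg=0x32
Register before byte 3: 0x32
After XOR with byte 0x3D: 0x0F

Answer: 0x1E 0x3C 0x78 0xF0 0xE7 0xC9 0x95 0x2D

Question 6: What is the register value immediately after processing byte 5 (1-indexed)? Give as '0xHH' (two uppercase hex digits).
Answer: 0xE2

Derivation:
After byte 1 (0x25): reg=0x08
After byte 2 (0x6F): reg=0x32
After byte 3 (0x3D): reg=0x2D
After byte 4 (0x6A): reg=0xD2
After byte 5 (0x47): reg=0xE2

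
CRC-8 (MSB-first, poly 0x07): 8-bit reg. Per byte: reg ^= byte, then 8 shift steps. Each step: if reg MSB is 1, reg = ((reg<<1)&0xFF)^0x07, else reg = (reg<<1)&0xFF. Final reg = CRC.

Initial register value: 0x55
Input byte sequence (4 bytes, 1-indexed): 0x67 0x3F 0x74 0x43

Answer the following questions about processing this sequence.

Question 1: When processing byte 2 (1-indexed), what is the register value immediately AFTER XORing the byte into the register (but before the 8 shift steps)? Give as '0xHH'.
Register before byte 2: 0x9E
Byte 2: 0x3F
0x9E XOR 0x3F = 0xA1

Answer: 0xA1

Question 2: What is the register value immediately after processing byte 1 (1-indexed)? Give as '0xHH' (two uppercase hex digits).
After byte 1 (0x67): reg=0x9E

Answer: 0x9E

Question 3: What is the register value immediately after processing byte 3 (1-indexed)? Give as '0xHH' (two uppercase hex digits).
After byte 1 (0x67): reg=0x9E
After byte 2 (0x3F): reg=0x6E
After byte 3 (0x74): reg=0x46

Answer: 0x46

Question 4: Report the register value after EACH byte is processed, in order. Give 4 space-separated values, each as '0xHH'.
0x9E 0x6E 0x46 0x1B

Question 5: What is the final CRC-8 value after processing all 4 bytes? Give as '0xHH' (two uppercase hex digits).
After byte 1 (0x67): reg=0x9E
After byte 2 (0x3F): reg=0x6E
After byte 3 (0x74): reg=0x46
After byte 4 (0x43): reg=0x1B

Answer: 0x1B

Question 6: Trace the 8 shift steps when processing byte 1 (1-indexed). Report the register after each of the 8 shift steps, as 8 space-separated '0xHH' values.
Register before byte 1: 0x55
After XOR with byte 0x67: 0x32

Answer: 0x64 0xC8 0x97 0x29 0x52 0xA4 0x4F 0x9E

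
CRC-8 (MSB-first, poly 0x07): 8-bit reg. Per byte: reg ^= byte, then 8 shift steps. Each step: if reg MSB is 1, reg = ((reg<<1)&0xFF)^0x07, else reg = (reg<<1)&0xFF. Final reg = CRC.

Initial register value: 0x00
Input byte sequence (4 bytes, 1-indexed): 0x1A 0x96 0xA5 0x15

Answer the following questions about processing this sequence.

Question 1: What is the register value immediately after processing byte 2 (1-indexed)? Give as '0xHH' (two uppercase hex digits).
After byte 1 (0x1A): reg=0x46
After byte 2 (0x96): reg=0x3E

Answer: 0x3E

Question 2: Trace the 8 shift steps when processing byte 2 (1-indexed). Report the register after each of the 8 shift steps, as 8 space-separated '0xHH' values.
After byte 1 (0x1A): reg=0x46
Register before byte 2: 0x46
After XOR with byte 0x96: 0xD0

Answer: 0xA7 0x49 0x92 0x23 0x46 0x8C 0x1F 0x3E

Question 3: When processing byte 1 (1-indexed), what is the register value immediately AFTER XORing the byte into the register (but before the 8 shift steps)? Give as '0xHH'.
Register before byte 1: 0x00
Byte 1: 0x1A
0x00 XOR 0x1A = 0x1A

Answer: 0x1A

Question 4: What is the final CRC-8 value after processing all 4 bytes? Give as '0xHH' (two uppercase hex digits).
Answer: 0x1D

Derivation:
After byte 1 (0x1A): reg=0x46
After byte 2 (0x96): reg=0x3E
After byte 3 (0xA5): reg=0xC8
After byte 4 (0x15): reg=0x1D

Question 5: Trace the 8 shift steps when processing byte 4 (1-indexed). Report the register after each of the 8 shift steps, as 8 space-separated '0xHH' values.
Answer: 0xBD 0x7D 0xFA 0xF3 0xE1 0xC5 0x8D 0x1D

Derivation:
After byte 1 (0x1A): reg=0x46
After byte 2 (0x96): reg=0x3E
After byte 3 (0xA5): reg=0xC8
Register before byte 4: 0xC8
After XOR with byte 0x15: 0xDD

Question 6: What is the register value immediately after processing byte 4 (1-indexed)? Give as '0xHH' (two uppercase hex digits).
After byte 1 (0x1A): reg=0x46
After byte 2 (0x96): reg=0x3E
After byte 3 (0xA5): reg=0xC8
After byte 4 (0x15): reg=0x1D

Answer: 0x1D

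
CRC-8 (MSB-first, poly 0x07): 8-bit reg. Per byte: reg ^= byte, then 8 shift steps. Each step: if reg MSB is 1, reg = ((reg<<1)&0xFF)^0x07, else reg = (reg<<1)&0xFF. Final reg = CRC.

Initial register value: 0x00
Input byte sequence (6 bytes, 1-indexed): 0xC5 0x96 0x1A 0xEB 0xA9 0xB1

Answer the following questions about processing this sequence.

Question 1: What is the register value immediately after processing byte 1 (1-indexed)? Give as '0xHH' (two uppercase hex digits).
Answer: 0x55

Derivation:
After byte 1 (0xC5): reg=0x55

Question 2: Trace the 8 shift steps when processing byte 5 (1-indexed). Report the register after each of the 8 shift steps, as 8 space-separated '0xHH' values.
Answer: 0xA1 0x45 0x8A 0x13 0x26 0x4C 0x98 0x37

Derivation:
After byte 1 (0xC5): reg=0x55
After byte 2 (0x96): reg=0x47
After byte 3 (0x1A): reg=0x94
After byte 4 (0xEB): reg=0x7A
Register before byte 5: 0x7A
After XOR with byte 0xA9: 0xD3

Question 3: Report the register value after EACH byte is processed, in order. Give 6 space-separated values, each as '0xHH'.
0x55 0x47 0x94 0x7A 0x37 0x9B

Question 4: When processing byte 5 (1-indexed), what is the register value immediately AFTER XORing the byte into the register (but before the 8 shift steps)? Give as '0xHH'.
Answer: 0xD3

Derivation:
Register before byte 5: 0x7A
Byte 5: 0xA9
0x7A XOR 0xA9 = 0xD3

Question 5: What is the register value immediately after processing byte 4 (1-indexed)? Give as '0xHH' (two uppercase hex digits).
After byte 1 (0xC5): reg=0x55
After byte 2 (0x96): reg=0x47
After byte 3 (0x1A): reg=0x94
After byte 4 (0xEB): reg=0x7A

Answer: 0x7A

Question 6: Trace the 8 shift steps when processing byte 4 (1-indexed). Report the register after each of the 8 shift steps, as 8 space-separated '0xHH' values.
Answer: 0xFE 0xFB 0xF1 0xE5 0xCD 0x9D 0x3D 0x7A

Derivation:
After byte 1 (0xC5): reg=0x55
After byte 2 (0x96): reg=0x47
After byte 3 (0x1A): reg=0x94
Register before byte 4: 0x94
After XOR with byte 0xEB: 0x7F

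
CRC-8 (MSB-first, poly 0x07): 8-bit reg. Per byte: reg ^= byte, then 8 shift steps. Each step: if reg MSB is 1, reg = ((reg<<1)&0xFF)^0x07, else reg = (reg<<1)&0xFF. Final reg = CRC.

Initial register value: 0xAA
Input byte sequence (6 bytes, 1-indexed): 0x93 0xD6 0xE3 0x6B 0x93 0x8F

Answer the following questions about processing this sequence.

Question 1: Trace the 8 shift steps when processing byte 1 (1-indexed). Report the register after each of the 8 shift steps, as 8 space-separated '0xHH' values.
Answer: 0x72 0xE4 0xCF 0x99 0x35 0x6A 0xD4 0xAF

Derivation:
Register before byte 1: 0xAA
After XOR with byte 0x93: 0x39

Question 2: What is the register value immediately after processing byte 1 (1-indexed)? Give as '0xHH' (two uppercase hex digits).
Answer: 0xAF

Derivation:
After byte 1 (0x93): reg=0xAF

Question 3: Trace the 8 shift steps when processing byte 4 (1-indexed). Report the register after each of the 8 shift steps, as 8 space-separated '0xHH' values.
Answer: 0xA1 0x45 0x8A 0x13 0x26 0x4C 0x98 0x37

Derivation:
After byte 1 (0x93): reg=0xAF
After byte 2 (0xD6): reg=0x68
After byte 3 (0xE3): reg=0xB8
Register before byte 4: 0xB8
After XOR with byte 0x6B: 0xD3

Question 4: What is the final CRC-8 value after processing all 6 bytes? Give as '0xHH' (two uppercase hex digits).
After byte 1 (0x93): reg=0xAF
After byte 2 (0xD6): reg=0x68
After byte 3 (0xE3): reg=0xB8
After byte 4 (0x6B): reg=0x37
After byte 5 (0x93): reg=0x75
After byte 6 (0x8F): reg=0xE8

Answer: 0xE8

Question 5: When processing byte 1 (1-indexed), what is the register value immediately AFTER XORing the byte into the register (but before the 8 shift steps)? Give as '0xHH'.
Answer: 0x39

Derivation:
Register before byte 1: 0xAA
Byte 1: 0x93
0xAA XOR 0x93 = 0x39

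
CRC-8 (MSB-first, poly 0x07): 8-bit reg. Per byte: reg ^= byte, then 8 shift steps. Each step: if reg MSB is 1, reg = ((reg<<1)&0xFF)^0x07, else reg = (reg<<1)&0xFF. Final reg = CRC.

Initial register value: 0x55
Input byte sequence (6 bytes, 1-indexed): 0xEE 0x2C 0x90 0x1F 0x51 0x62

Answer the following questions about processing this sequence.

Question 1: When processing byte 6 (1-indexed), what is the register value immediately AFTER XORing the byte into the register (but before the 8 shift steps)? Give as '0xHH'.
Answer: 0xB7

Derivation:
Register before byte 6: 0xD5
Byte 6: 0x62
0xD5 XOR 0x62 = 0xB7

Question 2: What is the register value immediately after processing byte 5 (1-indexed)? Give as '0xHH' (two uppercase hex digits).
After byte 1 (0xEE): reg=0x28
After byte 2 (0x2C): reg=0x1C
After byte 3 (0x90): reg=0xAD
After byte 4 (0x1F): reg=0x17
After byte 5 (0x51): reg=0xD5

Answer: 0xD5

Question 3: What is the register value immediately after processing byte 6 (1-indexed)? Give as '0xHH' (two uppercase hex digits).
Answer: 0x0C

Derivation:
After byte 1 (0xEE): reg=0x28
After byte 2 (0x2C): reg=0x1C
After byte 3 (0x90): reg=0xAD
After byte 4 (0x1F): reg=0x17
After byte 5 (0x51): reg=0xD5
After byte 6 (0x62): reg=0x0C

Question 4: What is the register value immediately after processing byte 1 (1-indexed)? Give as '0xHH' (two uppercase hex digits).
After byte 1 (0xEE): reg=0x28

Answer: 0x28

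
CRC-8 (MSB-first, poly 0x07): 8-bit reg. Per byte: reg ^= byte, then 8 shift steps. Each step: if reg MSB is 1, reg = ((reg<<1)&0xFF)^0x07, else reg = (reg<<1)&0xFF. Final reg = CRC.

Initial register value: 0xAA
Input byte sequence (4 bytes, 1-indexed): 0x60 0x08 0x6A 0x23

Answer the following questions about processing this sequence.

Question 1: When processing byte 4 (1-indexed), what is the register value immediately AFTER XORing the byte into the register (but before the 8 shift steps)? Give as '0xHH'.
Answer: 0x90

Derivation:
Register before byte 4: 0xB3
Byte 4: 0x23
0xB3 XOR 0x23 = 0x90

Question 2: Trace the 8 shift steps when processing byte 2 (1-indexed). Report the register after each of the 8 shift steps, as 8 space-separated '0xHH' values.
After byte 1 (0x60): reg=0x78
Register before byte 2: 0x78
After XOR with byte 0x08: 0x70

Answer: 0xE0 0xC7 0x89 0x15 0x2A 0x54 0xA8 0x57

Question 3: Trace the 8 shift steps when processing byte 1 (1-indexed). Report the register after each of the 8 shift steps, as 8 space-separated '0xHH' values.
Register before byte 1: 0xAA
After XOR with byte 0x60: 0xCA

Answer: 0x93 0x21 0x42 0x84 0x0F 0x1E 0x3C 0x78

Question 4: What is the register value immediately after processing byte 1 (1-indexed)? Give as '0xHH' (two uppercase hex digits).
Answer: 0x78

Derivation:
After byte 1 (0x60): reg=0x78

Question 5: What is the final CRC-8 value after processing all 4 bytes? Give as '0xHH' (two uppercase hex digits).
Answer: 0xF9

Derivation:
After byte 1 (0x60): reg=0x78
After byte 2 (0x08): reg=0x57
After byte 3 (0x6A): reg=0xB3
After byte 4 (0x23): reg=0xF9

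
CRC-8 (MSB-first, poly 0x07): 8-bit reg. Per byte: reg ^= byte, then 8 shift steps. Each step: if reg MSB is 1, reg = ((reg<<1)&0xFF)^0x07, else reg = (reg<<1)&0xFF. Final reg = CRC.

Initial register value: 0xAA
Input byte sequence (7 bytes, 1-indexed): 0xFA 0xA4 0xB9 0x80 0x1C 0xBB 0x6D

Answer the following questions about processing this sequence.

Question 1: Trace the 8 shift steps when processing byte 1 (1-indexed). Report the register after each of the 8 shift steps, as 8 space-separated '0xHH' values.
Answer: 0xA0 0x47 0x8E 0x1B 0x36 0x6C 0xD8 0xB7

Derivation:
Register before byte 1: 0xAA
After XOR with byte 0xFA: 0x50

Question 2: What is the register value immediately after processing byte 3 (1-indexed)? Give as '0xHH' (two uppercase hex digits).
After byte 1 (0xFA): reg=0xB7
After byte 2 (0xA4): reg=0x79
After byte 3 (0xB9): reg=0x4E

Answer: 0x4E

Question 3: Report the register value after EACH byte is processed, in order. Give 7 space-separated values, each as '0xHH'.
0xB7 0x79 0x4E 0x64 0x6F 0x22 0xEA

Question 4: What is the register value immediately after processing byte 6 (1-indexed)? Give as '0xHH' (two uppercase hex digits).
Answer: 0x22

Derivation:
After byte 1 (0xFA): reg=0xB7
After byte 2 (0xA4): reg=0x79
After byte 3 (0xB9): reg=0x4E
After byte 4 (0x80): reg=0x64
After byte 5 (0x1C): reg=0x6F
After byte 6 (0xBB): reg=0x22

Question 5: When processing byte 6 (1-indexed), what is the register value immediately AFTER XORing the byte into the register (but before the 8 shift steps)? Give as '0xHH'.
Answer: 0xD4

Derivation:
Register before byte 6: 0x6F
Byte 6: 0xBB
0x6F XOR 0xBB = 0xD4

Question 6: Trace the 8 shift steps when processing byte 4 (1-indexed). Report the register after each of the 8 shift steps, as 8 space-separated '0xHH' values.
Answer: 0x9B 0x31 0x62 0xC4 0x8F 0x19 0x32 0x64

Derivation:
After byte 1 (0xFA): reg=0xB7
After byte 2 (0xA4): reg=0x79
After byte 3 (0xB9): reg=0x4E
Register before byte 4: 0x4E
After XOR with byte 0x80: 0xCE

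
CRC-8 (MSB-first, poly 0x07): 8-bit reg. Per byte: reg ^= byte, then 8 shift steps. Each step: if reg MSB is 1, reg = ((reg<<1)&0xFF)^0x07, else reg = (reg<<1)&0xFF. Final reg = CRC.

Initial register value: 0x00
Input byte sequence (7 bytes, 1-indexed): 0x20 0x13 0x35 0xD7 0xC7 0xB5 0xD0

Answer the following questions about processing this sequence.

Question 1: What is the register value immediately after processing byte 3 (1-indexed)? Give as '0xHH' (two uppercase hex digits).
After byte 1 (0x20): reg=0xE0
After byte 2 (0x13): reg=0xD7
After byte 3 (0x35): reg=0xA0

Answer: 0xA0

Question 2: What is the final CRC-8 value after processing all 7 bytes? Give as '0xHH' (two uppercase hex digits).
Answer: 0xFB

Derivation:
After byte 1 (0x20): reg=0xE0
After byte 2 (0x13): reg=0xD7
After byte 3 (0x35): reg=0xA0
After byte 4 (0xD7): reg=0x42
After byte 5 (0xC7): reg=0x92
After byte 6 (0xB5): reg=0xF5
After byte 7 (0xD0): reg=0xFB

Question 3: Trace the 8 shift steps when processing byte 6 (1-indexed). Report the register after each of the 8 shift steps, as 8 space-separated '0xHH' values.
Answer: 0x4E 0x9C 0x3F 0x7E 0xFC 0xFF 0xF9 0xF5

Derivation:
After byte 1 (0x20): reg=0xE0
After byte 2 (0x13): reg=0xD7
After byte 3 (0x35): reg=0xA0
After byte 4 (0xD7): reg=0x42
After byte 5 (0xC7): reg=0x92
Register before byte 6: 0x92
After XOR with byte 0xB5: 0x27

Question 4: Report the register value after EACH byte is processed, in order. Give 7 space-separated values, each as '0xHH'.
0xE0 0xD7 0xA0 0x42 0x92 0xF5 0xFB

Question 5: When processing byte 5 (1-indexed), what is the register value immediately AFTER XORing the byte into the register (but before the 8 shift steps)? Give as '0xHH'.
Answer: 0x85

Derivation:
Register before byte 5: 0x42
Byte 5: 0xC7
0x42 XOR 0xC7 = 0x85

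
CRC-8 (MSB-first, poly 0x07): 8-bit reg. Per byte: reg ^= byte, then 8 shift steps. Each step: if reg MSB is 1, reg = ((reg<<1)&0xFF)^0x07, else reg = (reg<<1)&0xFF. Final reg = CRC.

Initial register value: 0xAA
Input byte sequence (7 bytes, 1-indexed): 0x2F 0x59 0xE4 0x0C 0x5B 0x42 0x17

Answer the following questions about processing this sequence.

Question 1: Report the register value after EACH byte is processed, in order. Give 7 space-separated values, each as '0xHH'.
0x92 0x7F 0xC8 0x52 0x3F 0x74 0x2E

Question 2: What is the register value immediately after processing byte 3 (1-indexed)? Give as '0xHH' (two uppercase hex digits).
After byte 1 (0x2F): reg=0x92
After byte 2 (0x59): reg=0x7F
After byte 3 (0xE4): reg=0xC8

Answer: 0xC8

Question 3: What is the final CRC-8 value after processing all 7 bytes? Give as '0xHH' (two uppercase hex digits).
Answer: 0x2E

Derivation:
After byte 1 (0x2F): reg=0x92
After byte 2 (0x59): reg=0x7F
After byte 3 (0xE4): reg=0xC8
After byte 4 (0x0C): reg=0x52
After byte 5 (0x5B): reg=0x3F
After byte 6 (0x42): reg=0x74
After byte 7 (0x17): reg=0x2E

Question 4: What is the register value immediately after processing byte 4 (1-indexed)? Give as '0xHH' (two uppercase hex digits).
Answer: 0x52

Derivation:
After byte 1 (0x2F): reg=0x92
After byte 2 (0x59): reg=0x7F
After byte 3 (0xE4): reg=0xC8
After byte 4 (0x0C): reg=0x52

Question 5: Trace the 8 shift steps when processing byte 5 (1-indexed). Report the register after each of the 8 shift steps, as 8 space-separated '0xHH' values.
Answer: 0x12 0x24 0x48 0x90 0x27 0x4E 0x9C 0x3F

Derivation:
After byte 1 (0x2F): reg=0x92
After byte 2 (0x59): reg=0x7F
After byte 3 (0xE4): reg=0xC8
After byte 4 (0x0C): reg=0x52
Register before byte 5: 0x52
After XOR with byte 0x5B: 0x09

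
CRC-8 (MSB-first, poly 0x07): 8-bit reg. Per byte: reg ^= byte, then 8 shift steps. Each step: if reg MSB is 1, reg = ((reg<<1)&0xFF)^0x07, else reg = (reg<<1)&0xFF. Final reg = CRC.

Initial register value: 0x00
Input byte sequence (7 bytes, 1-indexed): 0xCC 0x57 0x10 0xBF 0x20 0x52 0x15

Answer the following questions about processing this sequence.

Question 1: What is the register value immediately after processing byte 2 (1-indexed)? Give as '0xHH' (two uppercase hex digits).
Answer: 0xB3

Derivation:
After byte 1 (0xCC): reg=0x6A
After byte 2 (0x57): reg=0xB3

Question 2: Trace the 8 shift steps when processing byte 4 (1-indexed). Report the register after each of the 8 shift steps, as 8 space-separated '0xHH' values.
After byte 1 (0xCC): reg=0x6A
After byte 2 (0x57): reg=0xB3
After byte 3 (0x10): reg=0x60
Register before byte 4: 0x60
After XOR with byte 0xBF: 0xDF

Answer: 0xB9 0x75 0xEA 0xD3 0xA1 0x45 0x8A 0x13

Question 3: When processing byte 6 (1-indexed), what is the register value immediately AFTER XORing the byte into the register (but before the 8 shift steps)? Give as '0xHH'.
Answer: 0xCB

Derivation:
Register before byte 6: 0x99
Byte 6: 0x52
0x99 XOR 0x52 = 0xCB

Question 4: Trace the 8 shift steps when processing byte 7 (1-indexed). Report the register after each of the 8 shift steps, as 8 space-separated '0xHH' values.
Answer: 0xD4 0xAF 0x59 0xB2 0x63 0xC6 0x8B 0x11

Derivation:
After byte 1 (0xCC): reg=0x6A
After byte 2 (0x57): reg=0xB3
After byte 3 (0x10): reg=0x60
After byte 4 (0xBF): reg=0x13
After byte 5 (0x20): reg=0x99
After byte 6 (0x52): reg=0x7F
Register before byte 7: 0x7F
After XOR with byte 0x15: 0x6A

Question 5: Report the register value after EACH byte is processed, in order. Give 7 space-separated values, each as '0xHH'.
0x6A 0xB3 0x60 0x13 0x99 0x7F 0x11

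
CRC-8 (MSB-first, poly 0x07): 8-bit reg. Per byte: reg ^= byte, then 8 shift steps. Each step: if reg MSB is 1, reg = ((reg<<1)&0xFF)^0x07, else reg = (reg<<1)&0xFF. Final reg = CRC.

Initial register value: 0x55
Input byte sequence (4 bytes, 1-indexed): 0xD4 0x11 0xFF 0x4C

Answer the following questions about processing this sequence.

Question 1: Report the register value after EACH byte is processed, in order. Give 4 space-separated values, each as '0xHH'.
0x8E 0xD4 0xD1 0xDA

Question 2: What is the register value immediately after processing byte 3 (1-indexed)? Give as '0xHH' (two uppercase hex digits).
After byte 1 (0xD4): reg=0x8E
After byte 2 (0x11): reg=0xD4
After byte 3 (0xFF): reg=0xD1

Answer: 0xD1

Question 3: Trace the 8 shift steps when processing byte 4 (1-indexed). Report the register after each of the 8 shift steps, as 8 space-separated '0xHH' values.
After byte 1 (0xD4): reg=0x8E
After byte 2 (0x11): reg=0xD4
After byte 3 (0xFF): reg=0xD1
Register before byte 4: 0xD1
After XOR with byte 0x4C: 0x9D

Answer: 0x3D 0x7A 0xF4 0xEF 0xD9 0xB5 0x6D 0xDA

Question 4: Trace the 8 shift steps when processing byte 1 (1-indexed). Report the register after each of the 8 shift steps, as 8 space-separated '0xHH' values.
Register before byte 1: 0x55
After XOR with byte 0xD4: 0x81

Answer: 0x05 0x0A 0x14 0x28 0x50 0xA0 0x47 0x8E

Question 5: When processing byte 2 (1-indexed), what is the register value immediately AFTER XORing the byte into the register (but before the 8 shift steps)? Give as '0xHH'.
Answer: 0x9F

Derivation:
Register before byte 2: 0x8E
Byte 2: 0x11
0x8E XOR 0x11 = 0x9F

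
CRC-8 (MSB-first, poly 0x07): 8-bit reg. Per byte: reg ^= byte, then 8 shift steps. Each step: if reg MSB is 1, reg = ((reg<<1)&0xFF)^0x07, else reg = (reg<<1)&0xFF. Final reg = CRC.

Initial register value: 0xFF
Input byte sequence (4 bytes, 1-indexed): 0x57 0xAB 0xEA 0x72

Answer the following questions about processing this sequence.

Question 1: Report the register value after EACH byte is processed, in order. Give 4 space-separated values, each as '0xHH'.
0x51 0xE8 0x0E 0x73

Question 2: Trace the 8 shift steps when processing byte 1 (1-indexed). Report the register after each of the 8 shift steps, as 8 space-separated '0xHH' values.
Register before byte 1: 0xFF
After XOR with byte 0x57: 0xA8

Answer: 0x57 0xAE 0x5B 0xB6 0x6B 0xD6 0xAB 0x51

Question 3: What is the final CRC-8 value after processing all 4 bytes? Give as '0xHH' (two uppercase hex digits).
Answer: 0x73

Derivation:
After byte 1 (0x57): reg=0x51
After byte 2 (0xAB): reg=0xE8
After byte 3 (0xEA): reg=0x0E
After byte 4 (0x72): reg=0x73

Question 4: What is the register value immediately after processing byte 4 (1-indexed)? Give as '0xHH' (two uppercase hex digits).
After byte 1 (0x57): reg=0x51
After byte 2 (0xAB): reg=0xE8
After byte 3 (0xEA): reg=0x0E
After byte 4 (0x72): reg=0x73

Answer: 0x73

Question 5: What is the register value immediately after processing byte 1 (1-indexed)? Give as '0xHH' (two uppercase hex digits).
Answer: 0x51

Derivation:
After byte 1 (0x57): reg=0x51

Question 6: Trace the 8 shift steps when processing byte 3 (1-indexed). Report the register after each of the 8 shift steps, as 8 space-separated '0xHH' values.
After byte 1 (0x57): reg=0x51
After byte 2 (0xAB): reg=0xE8
Register before byte 3: 0xE8
After XOR with byte 0xEA: 0x02

Answer: 0x04 0x08 0x10 0x20 0x40 0x80 0x07 0x0E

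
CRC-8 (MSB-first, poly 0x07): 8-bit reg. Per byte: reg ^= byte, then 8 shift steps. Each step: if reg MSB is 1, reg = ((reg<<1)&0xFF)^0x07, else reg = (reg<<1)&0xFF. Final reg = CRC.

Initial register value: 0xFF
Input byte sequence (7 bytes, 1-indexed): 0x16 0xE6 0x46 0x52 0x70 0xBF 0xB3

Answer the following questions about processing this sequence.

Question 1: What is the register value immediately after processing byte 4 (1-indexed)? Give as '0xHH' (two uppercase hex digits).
Answer: 0xED

Derivation:
After byte 1 (0x16): reg=0x91
After byte 2 (0xE6): reg=0x42
After byte 3 (0x46): reg=0x1C
After byte 4 (0x52): reg=0xED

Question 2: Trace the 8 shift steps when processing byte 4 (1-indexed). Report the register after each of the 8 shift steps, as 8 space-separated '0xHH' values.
Answer: 0x9C 0x3F 0x7E 0xFC 0xFF 0xF9 0xF5 0xED

Derivation:
After byte 1 (0x16): reg=0x91
After byte 2 (0xE6): reg=0x42
After byte 3 (0x46): reg=0x1C
Register before byte 4: 0x1C
After XOR with byte 0x52: 0x4E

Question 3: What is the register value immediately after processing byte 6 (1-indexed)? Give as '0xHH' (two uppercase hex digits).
After byte 1 (0x16): reg=0x91
After byte 2 (0xE6): reg=0x42
After byte 3 (0x46): reg=0x1C
After byte 4 (0x52): reg=0xED
After byte 5 (0x70): reg=0xDA
After byte 6 (0xBF): reg=0x3C

Answer: 0x3C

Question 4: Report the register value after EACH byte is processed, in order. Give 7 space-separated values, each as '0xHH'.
0x91 0x42 0x1C 0xED 0xDA 0x3C 0xA4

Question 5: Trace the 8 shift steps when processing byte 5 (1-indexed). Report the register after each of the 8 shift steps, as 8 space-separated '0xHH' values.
Answer: 0x3D 0x7A 0xF4 0xEF 0xD9 0xB5 0x6D 0xDA

Derivation:
After byte 1 (0x16): reg=0x91
After byte 2 (0xE6): reg=0x42
After byte 3 (0x46): reg=0x1C
After byte 4 (0x52): reg=0xED
Register before byte 5: 0xED
After XOR with byte 0x70: 0x9D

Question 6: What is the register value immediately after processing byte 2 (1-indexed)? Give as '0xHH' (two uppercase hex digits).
After byte 1 (0x16): reg=0x91
After byte 2 (0xE6): reg=0x42

Answer: 0x42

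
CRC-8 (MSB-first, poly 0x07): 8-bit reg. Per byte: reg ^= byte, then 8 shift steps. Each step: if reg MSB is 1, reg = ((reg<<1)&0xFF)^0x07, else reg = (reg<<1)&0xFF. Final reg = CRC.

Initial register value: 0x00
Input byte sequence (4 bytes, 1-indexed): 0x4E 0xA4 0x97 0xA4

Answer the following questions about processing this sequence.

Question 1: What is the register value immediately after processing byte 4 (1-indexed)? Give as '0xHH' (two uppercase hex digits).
Answer: 0x43

Derivation:
After byte 1 (0x4E): reg=0xED
After byte 2 (0xA4): reg=0xF8
After byte 3 (0x97): reg=0x0A
After byte 4 (0xA4): reg=0x43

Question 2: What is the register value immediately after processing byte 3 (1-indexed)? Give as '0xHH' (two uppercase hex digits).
Answer: 0x0A

Derivation:
After byte 1 (0x4E): reg=0xED
After byte 2 (0xA4): reg=0xF8
After byte 3 (0x97): reg=0x0A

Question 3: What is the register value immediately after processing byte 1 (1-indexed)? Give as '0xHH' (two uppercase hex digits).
Answer: 0xED

Derivation:
After byte 1 (0x4E): reg=0xED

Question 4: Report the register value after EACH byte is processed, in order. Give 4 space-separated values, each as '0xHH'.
0xED 0xF8 0x0A 0x43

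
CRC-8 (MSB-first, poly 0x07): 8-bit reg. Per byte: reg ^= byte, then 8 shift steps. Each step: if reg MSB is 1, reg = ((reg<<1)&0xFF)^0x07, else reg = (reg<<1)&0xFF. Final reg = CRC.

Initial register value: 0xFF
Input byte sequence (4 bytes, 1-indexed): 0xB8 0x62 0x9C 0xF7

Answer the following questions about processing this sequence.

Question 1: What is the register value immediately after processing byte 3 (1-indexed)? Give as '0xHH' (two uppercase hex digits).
Answer: 0x92

Derivation:
After byte 1 (0xB8): reg=0xD2
After byte 2 (0x62): reg=0x19
After byte 3 (0x9C): reg=0x92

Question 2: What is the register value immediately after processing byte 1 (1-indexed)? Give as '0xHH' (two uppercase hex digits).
Answer: 0xD2

Derivation:
After byte 1 (0xB8): reg=0xD2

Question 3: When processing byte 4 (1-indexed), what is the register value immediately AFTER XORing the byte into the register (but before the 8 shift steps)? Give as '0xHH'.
Register before byte 4: 0x92
Byte 4: 0xF7
0x92 XOR 0xF7 = 0x65

Answer: 0x65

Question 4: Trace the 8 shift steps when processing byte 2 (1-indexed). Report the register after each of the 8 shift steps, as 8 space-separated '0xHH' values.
Answer: 0x67 0xCE 0x9B 0x31 0x62 0xC4 0x8F 0x19

Derivation:
After byte 1 (0xB8): reg=0xD2
Register before byte 2: 0xD2
After XOR with byte 0x62: 0xB0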